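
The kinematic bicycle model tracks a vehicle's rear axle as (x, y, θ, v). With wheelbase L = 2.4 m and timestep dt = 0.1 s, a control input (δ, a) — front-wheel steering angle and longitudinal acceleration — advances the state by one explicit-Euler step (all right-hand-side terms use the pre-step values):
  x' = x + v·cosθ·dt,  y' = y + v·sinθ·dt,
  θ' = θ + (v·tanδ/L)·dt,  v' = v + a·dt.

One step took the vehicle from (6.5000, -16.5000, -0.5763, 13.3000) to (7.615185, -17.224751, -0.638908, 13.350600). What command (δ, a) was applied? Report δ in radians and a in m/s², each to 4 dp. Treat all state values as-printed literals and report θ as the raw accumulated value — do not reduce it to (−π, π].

a = (v'−v)/dt = (0.050600)/0.1 = 0.5060
Δθ = θ'−θ = -0.062608;  (v·dt/L) = 13.3000·0.1/2.4 = 0.554167
tan δ = Δθ·L/(v·dt) = -0.112977  →  δ = -0.1125

δ = -0.1125, a = 0.5060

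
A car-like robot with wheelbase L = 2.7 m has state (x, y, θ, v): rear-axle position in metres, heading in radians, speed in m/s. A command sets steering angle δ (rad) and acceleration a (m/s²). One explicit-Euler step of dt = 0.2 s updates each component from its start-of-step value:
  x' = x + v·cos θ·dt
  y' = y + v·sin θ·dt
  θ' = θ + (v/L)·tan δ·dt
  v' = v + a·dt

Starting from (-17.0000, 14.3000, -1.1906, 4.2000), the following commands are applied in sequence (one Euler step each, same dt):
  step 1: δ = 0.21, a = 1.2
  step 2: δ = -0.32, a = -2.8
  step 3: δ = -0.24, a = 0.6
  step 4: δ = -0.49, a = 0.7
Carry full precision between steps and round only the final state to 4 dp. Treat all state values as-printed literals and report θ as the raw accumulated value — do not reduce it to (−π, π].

(-15.8366, 11.2152, -1.4617, 4.1400)

after step 1 (δ=0.21, a=1.2): (-16.688274, 13.519983, -1.124289, 4.440000)
after step 2 (δ=-0.32, a=-2.8): (-16.304819, 12.719042, -1.233279, 3.880000)
after step 3 (δ=-0.24, a=0.6): (-16.047851, 11.986824, -1.303613, 4.000000)
after step 4 (δ=-0.49, a=0.7): (-15.836638, 11.215209, -1.461654, 4.140000)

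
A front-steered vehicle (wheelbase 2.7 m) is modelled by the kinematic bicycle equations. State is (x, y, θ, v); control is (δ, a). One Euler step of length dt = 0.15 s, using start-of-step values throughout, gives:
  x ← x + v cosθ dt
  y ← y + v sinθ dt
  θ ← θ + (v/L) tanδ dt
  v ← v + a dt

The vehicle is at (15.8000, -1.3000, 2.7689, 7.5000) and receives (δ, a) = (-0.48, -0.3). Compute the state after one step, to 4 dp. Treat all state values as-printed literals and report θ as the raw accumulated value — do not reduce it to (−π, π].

x' = 15.8000 + 7.5000·cos(2.7689)·0.15 = 14.7522
y' = -1.3000 + 7.5000·sin(2.7689)·0.15 = -0.8904
θ' = 2.7689 + (7.5000/2.7)·tan(-0.48)·0.15 = 2.5520
v' = 7.5000 − 0.3000·0.15 = 7.4550

(14.7522, -0.8904, 2.5520, 7.4550)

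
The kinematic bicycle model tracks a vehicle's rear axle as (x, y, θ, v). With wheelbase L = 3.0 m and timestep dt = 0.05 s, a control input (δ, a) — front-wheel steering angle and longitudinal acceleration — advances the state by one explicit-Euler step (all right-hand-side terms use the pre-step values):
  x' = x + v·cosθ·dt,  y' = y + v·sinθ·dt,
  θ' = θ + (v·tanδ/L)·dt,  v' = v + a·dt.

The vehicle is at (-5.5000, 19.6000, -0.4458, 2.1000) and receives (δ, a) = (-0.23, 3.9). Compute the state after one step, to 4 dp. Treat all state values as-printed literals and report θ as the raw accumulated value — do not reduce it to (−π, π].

x' = -5.5000 + 2.1000·cos(-0.4458)·0.05 = -5.4053
y' = 19.6000 + 2.1000·sin(-0.4458)·0.05 = 19.5547
θ' = -0.4458 + (2.1000/3.0)·tan(-0.23)·0.05 = -0.4540
v' = 2.1000 + 3.9000·0.05 = 2.2950

(-5.4053, 19.5547, -0.4540, 2.2950)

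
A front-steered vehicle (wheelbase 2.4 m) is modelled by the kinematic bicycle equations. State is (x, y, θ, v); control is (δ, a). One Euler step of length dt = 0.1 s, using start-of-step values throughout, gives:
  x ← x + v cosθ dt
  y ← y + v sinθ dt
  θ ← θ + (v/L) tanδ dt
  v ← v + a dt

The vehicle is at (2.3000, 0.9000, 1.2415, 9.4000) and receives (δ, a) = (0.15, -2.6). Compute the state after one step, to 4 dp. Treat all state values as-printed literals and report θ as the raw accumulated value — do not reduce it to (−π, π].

x' = 2.3000 + 9.4000·cos(1.2415)·0.1 = 2.6040
y' = 0.9000 + 9.4000·sin(1.2415)·0.1 = 1.7895
θ' = 1.2415 + (9.4000/2.4)·tan(0.15)·0.1 = 1.3007
v' = 9.4000 − 2.6000·0.1 = 9.1400

(2.6040, 1.7895, 1.3007, 9.1400)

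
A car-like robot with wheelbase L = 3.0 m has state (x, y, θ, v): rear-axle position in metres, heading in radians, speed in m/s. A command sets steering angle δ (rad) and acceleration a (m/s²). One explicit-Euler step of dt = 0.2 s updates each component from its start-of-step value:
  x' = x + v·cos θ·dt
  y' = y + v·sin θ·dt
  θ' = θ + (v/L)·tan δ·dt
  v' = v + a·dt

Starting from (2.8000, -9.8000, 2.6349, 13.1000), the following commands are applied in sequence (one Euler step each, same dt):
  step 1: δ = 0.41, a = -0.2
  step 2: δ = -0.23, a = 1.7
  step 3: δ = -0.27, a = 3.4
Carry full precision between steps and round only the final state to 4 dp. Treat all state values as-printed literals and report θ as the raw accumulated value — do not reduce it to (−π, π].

(-4.6163, -7.3265, 2.5634, 14.0800)

after step 1 (δ=0.41, a=-0.2): (0.509192, -8.528545, 3.014478, 13.060000)
after step 2 (δ=-0.23, a=1.7): (-2.081734, -8.197415, 2.810617, 13.400000)
after step 3 (δ=-0.27, a=3.4): (-4.616279, -7.326507, 2.563380, 14.080000)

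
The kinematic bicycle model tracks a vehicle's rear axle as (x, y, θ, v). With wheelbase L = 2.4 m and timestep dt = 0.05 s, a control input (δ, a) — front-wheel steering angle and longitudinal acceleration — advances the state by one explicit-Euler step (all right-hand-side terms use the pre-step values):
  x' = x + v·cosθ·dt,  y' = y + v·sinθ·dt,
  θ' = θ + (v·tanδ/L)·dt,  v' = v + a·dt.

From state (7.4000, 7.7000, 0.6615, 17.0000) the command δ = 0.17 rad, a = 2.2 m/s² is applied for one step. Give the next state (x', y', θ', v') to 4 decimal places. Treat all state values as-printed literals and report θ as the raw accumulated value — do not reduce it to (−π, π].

x' = 7.4000 + 17.0000·cos(0.6615)·0.05 = 8.0707
y' = 7.7000 + 17.0000·sin(0.6615)·0.05 = 8.2222
θ' = 0.6615 + (17.0000/2.4)·tan(0.17)·0.05 = 0.7223
v' = 17.0000 + 2.2000·0.05 = 17.1100

(8.0707, 8.2222, 0.7223, 17.1100)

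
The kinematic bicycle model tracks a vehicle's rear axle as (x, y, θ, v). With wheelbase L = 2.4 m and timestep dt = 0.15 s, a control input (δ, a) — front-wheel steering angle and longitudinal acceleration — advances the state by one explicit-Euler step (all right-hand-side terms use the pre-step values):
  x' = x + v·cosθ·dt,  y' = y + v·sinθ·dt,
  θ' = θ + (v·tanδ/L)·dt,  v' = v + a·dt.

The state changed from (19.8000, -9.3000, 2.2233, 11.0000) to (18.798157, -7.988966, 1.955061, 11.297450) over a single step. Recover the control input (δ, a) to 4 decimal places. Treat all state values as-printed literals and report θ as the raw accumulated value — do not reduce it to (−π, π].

δ = -0.3720, a = 1.9830

a = (v'−v)/dt = (0.297450)/0.15 = 1.9830
Δθ = θ'−θ = -0.268239;  (v·dt/L) = 11.0000·0.15/2.4 = 0.687500
tan δ = Δθ·L/(v·dt) = -0.390166  →  δ = -0.3720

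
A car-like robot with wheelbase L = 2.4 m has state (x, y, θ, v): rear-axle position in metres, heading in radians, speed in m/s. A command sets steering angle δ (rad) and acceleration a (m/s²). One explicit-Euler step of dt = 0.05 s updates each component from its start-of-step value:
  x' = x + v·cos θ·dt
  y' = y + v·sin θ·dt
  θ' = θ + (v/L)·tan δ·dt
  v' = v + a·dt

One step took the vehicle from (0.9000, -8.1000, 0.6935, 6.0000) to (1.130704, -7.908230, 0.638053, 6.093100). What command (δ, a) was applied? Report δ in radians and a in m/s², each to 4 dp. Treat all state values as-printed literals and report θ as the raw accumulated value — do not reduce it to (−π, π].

a = (v'−v)/dt = (0.093100)/0.05 = 1.8620
Δθ = θ'−θ = -0.055447;  (v·dt/L) = 6.0000·0.05/2.4 = 0.125000
tan δ = Δθ·L/(v·dt) = -0.443576  →  δ = -0.4175

δ = -0.4175, a = 1.8620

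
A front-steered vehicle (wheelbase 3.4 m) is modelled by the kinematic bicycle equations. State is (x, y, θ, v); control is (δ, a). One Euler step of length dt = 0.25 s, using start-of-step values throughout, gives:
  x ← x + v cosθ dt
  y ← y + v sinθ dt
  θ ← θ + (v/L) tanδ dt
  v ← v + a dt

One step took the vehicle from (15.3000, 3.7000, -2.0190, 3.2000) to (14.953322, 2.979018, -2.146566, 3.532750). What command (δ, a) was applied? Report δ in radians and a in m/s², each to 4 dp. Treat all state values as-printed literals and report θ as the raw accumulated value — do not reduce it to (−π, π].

a = (v'−v)/dt = (0.332750)/0.25 = 1.3310
Δθ = θ'−θ = -0.127566;  (v·dt/L) = 3.2000·0.25/3.4 = 0.235294
tan δ = Δθ·L/(v·dt) = -0.542155  →  δ = -0.4968

δ = -0.4968, a = 1.3310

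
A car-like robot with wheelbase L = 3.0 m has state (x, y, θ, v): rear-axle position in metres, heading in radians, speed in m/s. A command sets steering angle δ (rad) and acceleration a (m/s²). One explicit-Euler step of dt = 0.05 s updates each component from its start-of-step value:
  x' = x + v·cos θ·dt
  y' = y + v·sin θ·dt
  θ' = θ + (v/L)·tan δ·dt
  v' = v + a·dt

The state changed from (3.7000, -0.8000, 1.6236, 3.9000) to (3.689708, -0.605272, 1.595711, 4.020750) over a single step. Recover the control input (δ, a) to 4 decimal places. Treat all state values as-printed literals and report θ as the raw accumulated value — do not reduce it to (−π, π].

δ = -0.4053, a = 2.4150

a = (v'−v)/dt = (0.120750)/0.05 = 2.4150
Δθ = θ'−θ = -0.027889;  (v·dt/L) = 3.9000·0.05/3.0 = 0.065000
tan δ = Δθ·L/(v·dt) = -0.429062  →  δ = -0.4053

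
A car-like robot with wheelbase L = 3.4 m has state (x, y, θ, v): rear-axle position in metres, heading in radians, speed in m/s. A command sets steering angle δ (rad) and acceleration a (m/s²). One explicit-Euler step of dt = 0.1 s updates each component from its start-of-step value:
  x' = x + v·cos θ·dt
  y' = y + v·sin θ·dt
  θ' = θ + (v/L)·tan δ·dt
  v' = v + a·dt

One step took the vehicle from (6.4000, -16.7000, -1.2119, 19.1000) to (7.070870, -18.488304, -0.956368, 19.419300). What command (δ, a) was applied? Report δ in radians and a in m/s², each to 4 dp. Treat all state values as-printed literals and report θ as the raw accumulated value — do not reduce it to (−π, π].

a = (v'−v)/dt = (0.319300)/0.1 = 3.1930
Δθ = θ'−θ = 0.255532;  (v·dt/L) = 19.1000·0.1/3.4 = 0.561765
tan δ = Δθ·L/(v·dt) = 0.454874  →  δ = 0.4269

δ = 0.4269, a = 3.1930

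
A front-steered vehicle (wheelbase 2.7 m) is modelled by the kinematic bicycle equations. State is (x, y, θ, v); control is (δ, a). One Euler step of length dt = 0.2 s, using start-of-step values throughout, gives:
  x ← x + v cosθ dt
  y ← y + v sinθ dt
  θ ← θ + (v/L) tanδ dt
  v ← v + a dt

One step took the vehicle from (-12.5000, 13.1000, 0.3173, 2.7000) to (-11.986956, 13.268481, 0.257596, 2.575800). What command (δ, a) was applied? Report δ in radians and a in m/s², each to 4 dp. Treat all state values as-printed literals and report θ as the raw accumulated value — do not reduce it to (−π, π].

a = (v'−v)/dt = (-0.124200)/0.2 = -0.6210
Δθ = θ'−θ = -0.059704;  (v·dt/L) = 2.7000·0.2/2.7 = 0.200000
tan δ = Δθ·L/(v·dt) = -0.298520  →  δ = -0.2901

δ = -0.2901, a = -0.6210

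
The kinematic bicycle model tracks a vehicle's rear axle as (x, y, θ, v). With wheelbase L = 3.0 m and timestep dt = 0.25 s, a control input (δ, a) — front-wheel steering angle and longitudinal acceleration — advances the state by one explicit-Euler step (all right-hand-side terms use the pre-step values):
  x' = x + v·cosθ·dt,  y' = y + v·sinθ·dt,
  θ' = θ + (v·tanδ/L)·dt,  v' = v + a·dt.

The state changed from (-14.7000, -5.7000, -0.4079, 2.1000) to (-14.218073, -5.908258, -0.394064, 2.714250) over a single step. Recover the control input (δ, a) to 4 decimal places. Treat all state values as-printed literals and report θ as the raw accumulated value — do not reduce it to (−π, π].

a = (v'−v)/dt = (0.614250)/0.25 = 2.4570
Δθ = θ'−θ = 0.013836;  (v·dt/L) = 2.1000·0.25/3.0 = 0.175000
tan δ = Δθ·L/(v·dt) = 0.079063  →  δ = 0.0789

δ = 0.0789, a = 2.4570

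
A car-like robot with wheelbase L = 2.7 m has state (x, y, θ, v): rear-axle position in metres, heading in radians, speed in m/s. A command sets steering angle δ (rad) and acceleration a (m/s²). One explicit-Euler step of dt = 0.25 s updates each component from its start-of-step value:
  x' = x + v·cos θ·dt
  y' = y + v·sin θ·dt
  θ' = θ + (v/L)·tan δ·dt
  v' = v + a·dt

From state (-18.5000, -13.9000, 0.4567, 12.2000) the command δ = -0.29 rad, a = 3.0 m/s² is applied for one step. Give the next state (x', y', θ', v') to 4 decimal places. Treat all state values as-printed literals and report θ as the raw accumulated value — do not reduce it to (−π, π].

x' = -18.5000 + 12.2000·cos(0.4567)·0.25 = -15.7626
y' = -13.9000 + 12.2000·sin(0.4567)·0.25 = -12.5550
θ' = 0.4567 + (12.2000/2.7)·tan(-0.29)·0.25 = 0.1196
v' = 12.2000 + 3.0000·0.25 = 12.9500

(-15.7626, -12.5550, 0.1196, 12.9500)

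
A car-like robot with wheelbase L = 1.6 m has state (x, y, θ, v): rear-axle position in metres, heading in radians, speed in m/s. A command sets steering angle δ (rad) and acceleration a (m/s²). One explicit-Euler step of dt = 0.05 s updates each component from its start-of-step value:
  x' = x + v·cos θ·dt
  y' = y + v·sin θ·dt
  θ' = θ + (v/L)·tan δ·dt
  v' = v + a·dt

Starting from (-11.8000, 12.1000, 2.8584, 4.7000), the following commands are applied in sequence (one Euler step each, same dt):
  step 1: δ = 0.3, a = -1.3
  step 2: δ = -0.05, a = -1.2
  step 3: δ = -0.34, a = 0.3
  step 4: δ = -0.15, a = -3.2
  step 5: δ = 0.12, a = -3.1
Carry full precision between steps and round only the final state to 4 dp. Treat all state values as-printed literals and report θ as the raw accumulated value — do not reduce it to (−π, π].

(-12.9028, 12.4117, 2.8410, 4.2750)

after step 1 (δ=0.3, a=-1.3): (-12.025640, 12.165664, 2.903834, 4.635000)
after step 2 (δ=-0.05, a=-1.2): (-12.250870, 12.220247, 2.896586, 4.575000)
after step 3 (δ=-0.34, a=0.3): (-12.472789, 12.275734, 2.846012, 4.590000)
after step 4 (δ=-0.15, a=-3.2): (-12.692336, 12.342586, 2.824334, 4.430000)
after step 5 (δ=0.12, a=-3.1): (-12.902782, 12.411686, 2.841026, 4.275000)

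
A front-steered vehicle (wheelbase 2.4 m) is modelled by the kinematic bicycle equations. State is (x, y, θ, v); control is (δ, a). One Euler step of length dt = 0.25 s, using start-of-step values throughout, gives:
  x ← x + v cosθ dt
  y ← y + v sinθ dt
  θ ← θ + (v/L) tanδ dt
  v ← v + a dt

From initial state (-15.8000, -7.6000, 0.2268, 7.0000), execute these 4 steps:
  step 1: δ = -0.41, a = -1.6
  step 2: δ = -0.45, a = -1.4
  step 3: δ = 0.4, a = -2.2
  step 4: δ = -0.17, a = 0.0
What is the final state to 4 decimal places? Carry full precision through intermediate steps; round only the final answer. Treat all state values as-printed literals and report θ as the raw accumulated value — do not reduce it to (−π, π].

after step 1 (δ=-0.41, a=-1.6): (-14.094816, -7.206494, -0.090119, 6.600000)
after step 2 (δ=-0.45, a=-1.4): (-12.451511, -7.354988, -0.422219, 6.250000)
after step 3 (δ=0.4, a=-2.2): (-11.026227, -7.995278, -0.146963, 5.700000)
after step 4 (δ=-0.17, a=0.0): (-9.616588, -8.203947, -0.248884, 5.700000)

(-9.6166, -8.2039, -0.2489, 5.7000)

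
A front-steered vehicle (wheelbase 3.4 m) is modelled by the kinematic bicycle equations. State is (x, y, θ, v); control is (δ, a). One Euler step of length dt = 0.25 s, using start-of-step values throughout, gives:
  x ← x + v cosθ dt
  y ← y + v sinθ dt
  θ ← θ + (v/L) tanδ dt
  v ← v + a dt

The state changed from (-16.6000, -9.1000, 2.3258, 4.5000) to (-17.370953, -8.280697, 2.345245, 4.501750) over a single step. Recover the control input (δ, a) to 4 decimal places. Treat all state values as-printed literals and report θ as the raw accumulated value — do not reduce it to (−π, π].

a = (v'−v)/dt = (0.001750)/0.25 = 0.0070
Δθ = θ'−θ = 0.019445;  (v·dt/L) = 4.5000·0.25/3.4 = 0.330882
tan δ = Δθ·L/(v·dt) = 0.058767  →  δ = 0.0587

δ = 0.0587, a = 0.0070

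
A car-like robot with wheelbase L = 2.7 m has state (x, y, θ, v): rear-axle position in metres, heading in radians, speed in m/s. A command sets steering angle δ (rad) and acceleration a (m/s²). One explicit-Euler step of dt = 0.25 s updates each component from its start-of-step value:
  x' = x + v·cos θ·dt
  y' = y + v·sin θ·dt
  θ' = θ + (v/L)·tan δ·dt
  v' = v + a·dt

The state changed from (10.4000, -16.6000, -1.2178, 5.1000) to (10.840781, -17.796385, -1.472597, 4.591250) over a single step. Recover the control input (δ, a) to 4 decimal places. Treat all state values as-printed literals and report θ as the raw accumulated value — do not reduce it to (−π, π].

a = (v'−v)/dt = (-0.508750)/0.25 = -2.0350
Δθ = θ'−θ = -0.254797;  (v·dt/L) = 5.1000·0.25/2.7 = 0.472222
tan δ = Δθ·L/(v·dt) = -0.539570  →  δ = -0.4948

δ = -0.4948, a = -2.0350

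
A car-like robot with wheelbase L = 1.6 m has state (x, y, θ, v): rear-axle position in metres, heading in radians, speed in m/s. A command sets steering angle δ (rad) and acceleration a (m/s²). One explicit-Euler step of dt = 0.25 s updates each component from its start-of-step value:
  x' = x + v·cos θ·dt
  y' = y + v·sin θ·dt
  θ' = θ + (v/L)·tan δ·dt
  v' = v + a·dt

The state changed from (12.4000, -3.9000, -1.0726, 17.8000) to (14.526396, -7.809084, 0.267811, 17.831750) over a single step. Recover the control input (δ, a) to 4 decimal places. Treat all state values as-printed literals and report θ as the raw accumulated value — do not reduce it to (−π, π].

δ = 0.4491, a = 0.1270

a = (v'−v)/dt = (0.031750)/0.25 = 0.1270
Δθ = θ'−θ = 1.340411;  (v·dt/L) = 17.8000·0.25/1.6 = 2.781250
tan δ = Δθ·L/(v·dt) = 0.481946  →  δ = 0.4491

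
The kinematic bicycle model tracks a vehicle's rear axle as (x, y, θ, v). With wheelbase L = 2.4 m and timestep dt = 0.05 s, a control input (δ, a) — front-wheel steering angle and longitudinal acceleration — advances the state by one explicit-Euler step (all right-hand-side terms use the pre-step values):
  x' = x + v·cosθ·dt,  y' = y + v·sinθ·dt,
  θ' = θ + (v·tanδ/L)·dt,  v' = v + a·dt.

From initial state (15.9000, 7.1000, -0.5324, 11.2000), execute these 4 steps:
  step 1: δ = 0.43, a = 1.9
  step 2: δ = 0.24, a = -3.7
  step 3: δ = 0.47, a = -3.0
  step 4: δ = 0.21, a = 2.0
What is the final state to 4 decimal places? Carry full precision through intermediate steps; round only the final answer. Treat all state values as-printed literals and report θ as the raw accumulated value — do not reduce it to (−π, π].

after step 1 (δ=0.43, a=1.9): (16.382491, 6.815743, -0.425388, 11.295000)
after step 2 (δ=0.24, a=-3.7): (16.896910, 6.582685, -0.367804, 11.110000)
after step 3 (δ=0.47, a=-3.0): (17.415258, 6.382945, -0.250231, 10.960000)
after step 4 (δ=0.21, a=2.0): (17.946190, 6.247245, -0.201563, 11.060000)

(17.9462, 6.2472, -0.2016, 11.0600)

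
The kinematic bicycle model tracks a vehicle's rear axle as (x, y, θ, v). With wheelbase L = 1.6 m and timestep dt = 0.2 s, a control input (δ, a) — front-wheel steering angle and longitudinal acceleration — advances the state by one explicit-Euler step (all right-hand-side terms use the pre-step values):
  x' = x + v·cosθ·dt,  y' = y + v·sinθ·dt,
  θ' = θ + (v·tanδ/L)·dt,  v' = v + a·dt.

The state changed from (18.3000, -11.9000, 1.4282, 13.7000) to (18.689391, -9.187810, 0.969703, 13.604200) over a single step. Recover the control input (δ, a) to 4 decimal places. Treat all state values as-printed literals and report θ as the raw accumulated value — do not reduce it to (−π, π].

a = (v'−v)/dt = (-0.095800)/0.2 = -0.4790
Δθ = θ'−θ = -0.458497;  (v·dt/L) = 13.7000·0.2/1.6 = 1.712500
tan δ = Δθ·L/(v·dt) = -0.267735  →  δ = -0.2616

δ = -0.2616, a = -0.4790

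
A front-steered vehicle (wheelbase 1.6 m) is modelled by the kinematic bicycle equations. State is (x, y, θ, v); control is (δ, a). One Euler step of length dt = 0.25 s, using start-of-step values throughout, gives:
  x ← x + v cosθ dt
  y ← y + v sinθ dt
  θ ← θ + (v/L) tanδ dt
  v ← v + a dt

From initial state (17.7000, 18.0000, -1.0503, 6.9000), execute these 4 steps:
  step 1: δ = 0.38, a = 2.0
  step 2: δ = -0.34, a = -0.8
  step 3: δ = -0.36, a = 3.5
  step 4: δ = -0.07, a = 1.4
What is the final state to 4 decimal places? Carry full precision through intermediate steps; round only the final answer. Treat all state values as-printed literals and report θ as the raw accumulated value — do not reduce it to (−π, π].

(21.2315, 11.8825, -1.5406, 8.4250)

after step 1 (δ=0.38, a=2.0): (18.557861, 16.503438, -0.619683, 7.400000)
after step 2 (δ=-0.34, a=-0.8): (20.063877, 15.429000, -1.028691, 7.200000)
after step 3 (δ=-0.36, a=3.5): (20.992569, 13.887075, -1.452145, 8.075000)
after step 4 (δ=-0.07, a=1.4): (21.231536, 11.882519, -1.540609, 8.425000)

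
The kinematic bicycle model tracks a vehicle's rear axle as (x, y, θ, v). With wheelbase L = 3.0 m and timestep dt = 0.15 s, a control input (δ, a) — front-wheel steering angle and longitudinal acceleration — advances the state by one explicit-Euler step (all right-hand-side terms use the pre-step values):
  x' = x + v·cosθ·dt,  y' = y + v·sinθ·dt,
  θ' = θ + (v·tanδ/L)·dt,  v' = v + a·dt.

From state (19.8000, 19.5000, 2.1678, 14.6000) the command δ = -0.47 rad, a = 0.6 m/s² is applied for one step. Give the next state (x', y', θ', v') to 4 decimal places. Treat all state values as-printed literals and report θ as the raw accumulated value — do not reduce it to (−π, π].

x' = 19.8000 + 14.6000·cos(2.1678)·0.15 = 18.5689
y' = 19.5000 + 14.6000·sin(2.1678)·0.15 = 21.3112
θ' = 2.1678 + (14.6000/3.0)·tan(-0.47)·0.15 = 1.7970
v' = 14.6000 + 0.6000·0.15 = 14.6900

(18.5689, 21.3112, 1.7970, 14.6900)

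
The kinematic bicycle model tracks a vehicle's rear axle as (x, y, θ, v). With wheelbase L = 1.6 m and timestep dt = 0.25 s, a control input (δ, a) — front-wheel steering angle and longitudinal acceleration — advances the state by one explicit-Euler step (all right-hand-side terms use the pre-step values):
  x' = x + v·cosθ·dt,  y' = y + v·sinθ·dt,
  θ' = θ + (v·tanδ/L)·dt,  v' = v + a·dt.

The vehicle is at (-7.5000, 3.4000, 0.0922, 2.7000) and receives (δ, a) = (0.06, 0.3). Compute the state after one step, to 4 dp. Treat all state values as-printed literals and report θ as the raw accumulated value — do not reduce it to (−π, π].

x' = -7.5000 + 2.7000·cos(0.0922)·0.25 = -6.8279
y' = 3.4000 + 2.7000·sin(0.0922)·0.25 = 3.4621
θ' = 0.0922 + (2.7000/1.6)·tan(0.06)·0.25 = 0.1175
v' = 2.7000 + 0.3000·0.25 = 2.7750

(-6.8279, 3.4621, 0.1175, 2.7750)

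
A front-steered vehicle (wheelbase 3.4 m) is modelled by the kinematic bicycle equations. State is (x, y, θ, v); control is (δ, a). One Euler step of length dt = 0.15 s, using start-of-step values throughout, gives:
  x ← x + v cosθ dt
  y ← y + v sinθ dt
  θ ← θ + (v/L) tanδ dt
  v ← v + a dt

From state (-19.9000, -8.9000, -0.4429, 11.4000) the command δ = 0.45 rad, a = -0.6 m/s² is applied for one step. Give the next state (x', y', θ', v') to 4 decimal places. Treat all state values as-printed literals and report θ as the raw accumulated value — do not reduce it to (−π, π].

(-18.3550, -9.6328, -0.2000, 11.3100)

x' = -19.9000 + 11.4000·cos(-0.4429)·0.15 = -18.3550
y' = -8.9000 + 11.4000·sin(-0.4429)·0.15 = -9.6328
θ' = -0.4429 + (11.4000/3.4)·tan(0.45)·0.15 = -0.2000
v' = 11.4000 − 0.6000·0.15 = 11.3100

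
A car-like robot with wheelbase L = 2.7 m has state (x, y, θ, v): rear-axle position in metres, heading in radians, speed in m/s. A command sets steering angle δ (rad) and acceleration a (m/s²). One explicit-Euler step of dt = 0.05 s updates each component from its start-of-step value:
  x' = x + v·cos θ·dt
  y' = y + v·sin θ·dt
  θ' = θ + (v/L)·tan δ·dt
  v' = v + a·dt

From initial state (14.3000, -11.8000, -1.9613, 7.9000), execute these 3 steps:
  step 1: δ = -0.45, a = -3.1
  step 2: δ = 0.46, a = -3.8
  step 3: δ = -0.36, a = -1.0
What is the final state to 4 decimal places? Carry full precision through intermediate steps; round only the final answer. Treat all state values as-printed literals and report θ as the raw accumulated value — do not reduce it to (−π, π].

(13.8337, -12.8614, -2.0136, 7.5050)

after step 1 (δ=-0.45, a=-3.1): (14.149642, -12.165263, -2.031969, 7.745000)
after step 2 (δ=0.46, a=-3.8): (13.977316, -12.512058, -1.960909, 7.555000)
after step 3 (δ=-0.36, a=-1.0): (13.833660, -12.861426, -2.013571, 7.505000)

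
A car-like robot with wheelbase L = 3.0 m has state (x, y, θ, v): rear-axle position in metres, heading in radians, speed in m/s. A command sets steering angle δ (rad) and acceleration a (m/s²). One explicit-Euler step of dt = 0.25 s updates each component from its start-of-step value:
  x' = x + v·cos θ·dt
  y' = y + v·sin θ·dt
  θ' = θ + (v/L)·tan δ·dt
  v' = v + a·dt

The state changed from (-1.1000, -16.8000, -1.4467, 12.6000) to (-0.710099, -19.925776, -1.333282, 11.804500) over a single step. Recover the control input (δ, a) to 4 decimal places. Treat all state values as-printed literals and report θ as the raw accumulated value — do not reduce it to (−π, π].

δ = 0.1076, a = -3.1820

a = (v'−v)/dt = (-0.795500)/0.25 = -3.1820
Δθ = θ'−θ = 0.113418;  (v·dt/L) = 12.6000·0.25/3.0 = 1.050000
tan δ = Δθ·L/(v·dt) = 0.108017  →  δ = 0.1076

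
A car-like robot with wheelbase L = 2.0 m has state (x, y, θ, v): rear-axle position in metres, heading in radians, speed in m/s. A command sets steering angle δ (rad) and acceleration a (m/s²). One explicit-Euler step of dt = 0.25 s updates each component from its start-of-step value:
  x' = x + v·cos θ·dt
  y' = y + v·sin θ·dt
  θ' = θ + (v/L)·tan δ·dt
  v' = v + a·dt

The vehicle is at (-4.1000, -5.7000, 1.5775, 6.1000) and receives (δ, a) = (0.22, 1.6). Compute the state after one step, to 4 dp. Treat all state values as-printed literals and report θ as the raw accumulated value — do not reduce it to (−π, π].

x' = -4.1000 + 6.1000·cos(1.5775)·0.25 = -4.1102
y' = -5.7000 + 6.1000·sin(1.5775)·0.25 = -4.1750
θ' = 1.5775 + (6.1000/2.0)·tan(0.22)·0.25 = 1.7480
v' = 6.1000 + 1.6000·0.25 = 6.5000

(-4.1102, -4.1750, 1.7480, 6.5000)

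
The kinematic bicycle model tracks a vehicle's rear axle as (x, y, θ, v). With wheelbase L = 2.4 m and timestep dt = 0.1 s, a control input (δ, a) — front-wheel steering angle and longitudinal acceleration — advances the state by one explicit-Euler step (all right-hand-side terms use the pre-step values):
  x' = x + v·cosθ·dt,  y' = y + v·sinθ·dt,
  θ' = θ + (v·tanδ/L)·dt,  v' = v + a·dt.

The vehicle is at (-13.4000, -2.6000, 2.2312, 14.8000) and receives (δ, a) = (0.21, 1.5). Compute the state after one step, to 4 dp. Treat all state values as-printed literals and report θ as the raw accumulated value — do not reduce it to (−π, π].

(-14.3079, -1.4312, 2.3626, 14.9500)

x' = -13.4000 + 14.8000·cos(2.2312)·0.1 = -14.3079
y' = -2.6000 + 14.8000·sin(2.2312)·0.1 = -1.4312
θ' = 2.2312 + (14.8000/2.4)·tan(0.21)·0.1 = 2.3626
v' = 14.8000 + 1.5000·0.1 = 14.9500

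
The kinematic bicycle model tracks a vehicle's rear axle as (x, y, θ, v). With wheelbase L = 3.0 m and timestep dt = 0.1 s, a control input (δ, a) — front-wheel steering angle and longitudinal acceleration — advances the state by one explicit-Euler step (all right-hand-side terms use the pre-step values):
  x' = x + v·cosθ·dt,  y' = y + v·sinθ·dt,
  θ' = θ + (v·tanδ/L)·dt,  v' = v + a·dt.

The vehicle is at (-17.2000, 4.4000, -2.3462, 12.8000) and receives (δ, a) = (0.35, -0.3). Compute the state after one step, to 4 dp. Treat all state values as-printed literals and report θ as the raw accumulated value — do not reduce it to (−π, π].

x' = -17.2000 + 12.8000·cos(-2.3462)·0.1 = -18.0960
y' = 4.4000 + 12.8000·sin(-2.3462)·0.1 = 3.4859
θ' = -2.3462 + (12.8000/3.0)·tan(0.35)·0.1 = -2.1905
v' = 12.8000 − 0.3000·0.1 = 12.7700

(-18.0960, 3.4859, -2.1905, 12.7700)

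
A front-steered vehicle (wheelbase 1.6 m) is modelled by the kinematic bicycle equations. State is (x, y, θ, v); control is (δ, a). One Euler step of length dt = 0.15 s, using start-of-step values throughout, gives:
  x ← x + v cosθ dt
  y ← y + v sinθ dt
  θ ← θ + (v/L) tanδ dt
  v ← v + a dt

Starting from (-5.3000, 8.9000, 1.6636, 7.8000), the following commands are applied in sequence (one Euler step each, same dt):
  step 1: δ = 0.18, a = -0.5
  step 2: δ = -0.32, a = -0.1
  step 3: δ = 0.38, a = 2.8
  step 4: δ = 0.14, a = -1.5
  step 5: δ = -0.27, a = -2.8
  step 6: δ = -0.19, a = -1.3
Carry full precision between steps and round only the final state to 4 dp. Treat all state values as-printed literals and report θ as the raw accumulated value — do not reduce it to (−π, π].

(-6.6218, 15.7300, 1.6127, 7.2900)

after step 1 (δ=0.18, a=-0.5): (-5.408425, 10.064965, 1.796665, 7.725000)
after step 2 (δ=-0.32, a=-0.1): (-5.667930, 11.194283, 1.556667, 7.710000)
after step 3 (δ=0.38, a=2.8): (-5.651590, 12.350667, 1.845367, 8.130000)
after step 4 (δ=0.14, a=-1.5): (-5.982238, 13.524487, 1.952776, 7.905000)
after step 5 (δ=-0.27, a=-2.8): (-6.424236, 14.624778, 1.747672, 7.485000)
after step 6 (δ=-0.19, a=-1.3): (-6.621790, 15.730011, 1.612718, 7.290000)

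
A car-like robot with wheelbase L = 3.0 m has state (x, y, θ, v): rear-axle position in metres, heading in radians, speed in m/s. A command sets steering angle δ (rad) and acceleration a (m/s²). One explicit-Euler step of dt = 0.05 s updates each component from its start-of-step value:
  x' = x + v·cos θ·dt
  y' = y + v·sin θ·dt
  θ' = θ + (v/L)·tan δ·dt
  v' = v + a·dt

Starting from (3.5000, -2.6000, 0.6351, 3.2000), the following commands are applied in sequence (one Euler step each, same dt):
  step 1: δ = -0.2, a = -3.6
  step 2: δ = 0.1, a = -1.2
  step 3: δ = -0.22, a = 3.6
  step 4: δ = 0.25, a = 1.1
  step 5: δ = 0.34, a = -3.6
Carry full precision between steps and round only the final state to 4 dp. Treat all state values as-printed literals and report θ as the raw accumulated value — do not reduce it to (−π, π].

after step 1 (δ=-0.2, a=-3.6): (3.628802, -2.505079, 0.624289, 3.020000)
after step 2 (δ=0.1, a=-1.2): (3.751320, -2.416816, 0.629339, 2.960000)
after step 3 (δ=-0.22, a=3.6): (3.870966, -2.329702, 0.618307, 3.140000)
after step 4 (δ=0.25, a=1.1): (3.998899, -2.238696, 0.631670, 3.195000)
after step 5 (δ=0.34, a=-3.6): (4.127824, -2.144364, 0.650506, 3.015000)

(4.1278, -2.1444, 0.6505, 3.0150)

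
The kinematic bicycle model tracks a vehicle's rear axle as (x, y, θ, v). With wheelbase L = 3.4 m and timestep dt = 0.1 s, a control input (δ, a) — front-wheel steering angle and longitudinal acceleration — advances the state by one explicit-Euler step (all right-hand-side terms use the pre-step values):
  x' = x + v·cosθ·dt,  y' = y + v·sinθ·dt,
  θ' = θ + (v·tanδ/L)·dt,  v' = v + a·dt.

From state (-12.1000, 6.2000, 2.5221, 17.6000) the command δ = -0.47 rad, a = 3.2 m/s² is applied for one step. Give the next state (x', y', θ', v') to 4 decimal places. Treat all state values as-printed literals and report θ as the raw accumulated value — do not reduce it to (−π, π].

(-13.5329, 7.2219, 2.2592, 17.9200)

x' = -12.1000 + 17.6000·cos(2.5221)·0.1 = -13.5329
y' = 6.2000 + 17.6000·sin(2.5221)·0.1 = 7.2219
θ' = 2.5221 + (17.6000/3.4)·tan(-0.47)·0.1 = 2.2592
v' = 17.6000 + 3.2000·0.1 = 17.9200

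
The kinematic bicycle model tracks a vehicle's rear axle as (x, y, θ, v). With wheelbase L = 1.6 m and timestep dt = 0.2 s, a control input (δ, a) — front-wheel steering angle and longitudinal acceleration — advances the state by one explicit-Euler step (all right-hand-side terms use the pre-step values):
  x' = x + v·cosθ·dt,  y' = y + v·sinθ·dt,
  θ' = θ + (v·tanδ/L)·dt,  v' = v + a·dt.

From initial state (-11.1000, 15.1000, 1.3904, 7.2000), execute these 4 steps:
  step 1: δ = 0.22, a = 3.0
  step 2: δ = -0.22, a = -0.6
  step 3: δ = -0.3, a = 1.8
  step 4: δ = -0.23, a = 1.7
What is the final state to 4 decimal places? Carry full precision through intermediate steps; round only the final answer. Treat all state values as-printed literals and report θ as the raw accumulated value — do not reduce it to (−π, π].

(-9.8107, 20.9982, 0.8414, 8.3800)

after step 1 (δ=0.22, a=3.0): (-10.841636, 16.516633, 1.591657, 7.800000)
after step 2 (δ=-0.22, a=-0.6): (-10.874177, 18.076293, 1.373629, 7.680000)
after step 3 (δ=-0.3, a=1.8): (-10.573286, 19.582534, 1.076666, 8.040000)
after step 4 (δ=-0.23, a=1.7): (-9.810665, 20.998187, 0.841352, 8.380000)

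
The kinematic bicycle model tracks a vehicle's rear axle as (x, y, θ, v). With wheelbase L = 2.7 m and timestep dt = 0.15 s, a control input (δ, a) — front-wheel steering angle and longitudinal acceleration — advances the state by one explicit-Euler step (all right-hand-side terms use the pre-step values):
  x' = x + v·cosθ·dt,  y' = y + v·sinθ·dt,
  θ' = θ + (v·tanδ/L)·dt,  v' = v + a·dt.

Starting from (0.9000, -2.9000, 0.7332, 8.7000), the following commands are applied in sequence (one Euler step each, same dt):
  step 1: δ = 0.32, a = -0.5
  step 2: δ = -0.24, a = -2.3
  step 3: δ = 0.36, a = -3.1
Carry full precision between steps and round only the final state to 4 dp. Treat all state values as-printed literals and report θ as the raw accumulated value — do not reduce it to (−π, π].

after step 1 (δ=0.32, a=-0.5): (1.869663, -2.026628, 0.893372, 8.625000)
after step 2 (δ=-0.24, a=-2.3): (2.680570, -1.018551, 0.776111, 8.280000)
after step 3 (δ=0.36, a=-3.1): (3.566915, -0.148518, 0.949257, 7.815000)

(3.5669, -0.1485, 0.9493, 7.8150)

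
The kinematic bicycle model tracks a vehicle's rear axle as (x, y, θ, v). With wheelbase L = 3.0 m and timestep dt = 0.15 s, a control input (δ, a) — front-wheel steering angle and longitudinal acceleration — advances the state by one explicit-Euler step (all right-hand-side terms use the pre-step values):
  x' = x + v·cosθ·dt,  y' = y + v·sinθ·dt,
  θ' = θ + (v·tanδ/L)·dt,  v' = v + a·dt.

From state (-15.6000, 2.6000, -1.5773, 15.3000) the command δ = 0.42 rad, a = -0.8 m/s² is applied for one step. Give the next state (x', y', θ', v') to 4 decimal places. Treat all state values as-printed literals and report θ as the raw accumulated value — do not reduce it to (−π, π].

x' = -15.6000 + 15.3000·cos(-1.5773)·0.15 = -15.6149
y' = 2.6000 + 15.3000·sin(-1.5773)·0.15 = 0.3050
θ' = -1.5773 + (15.3000/3.0)·tan(0.42)·0.15 = -1.2357
v' = 15.3000 − 0.8000·0.15 = 15.1800

(-15.6149, 0.3050, -1.2357, 15.1800)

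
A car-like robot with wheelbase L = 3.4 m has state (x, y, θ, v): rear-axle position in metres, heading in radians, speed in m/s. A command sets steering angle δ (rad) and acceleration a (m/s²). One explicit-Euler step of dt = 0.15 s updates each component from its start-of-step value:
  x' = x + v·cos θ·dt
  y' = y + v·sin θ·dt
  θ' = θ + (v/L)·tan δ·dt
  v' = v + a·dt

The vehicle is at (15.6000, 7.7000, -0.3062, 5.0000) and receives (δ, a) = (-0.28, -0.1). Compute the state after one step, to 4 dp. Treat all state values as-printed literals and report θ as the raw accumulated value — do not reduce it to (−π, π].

(16.3151, 7.4739, -0.3696, 4.9850)

x' = 15.6000 + 5.0000·cos(-0.3062)·0.15 = 16.3151
y' = 7.7000 + 5.0000·sin(-0.3062)·0.15 = 7.4739
θ' = -0.3062 + (5.0000/3.4)·tan(-0.28)·0.15 = -0.3696
v' = 5.0000 − 0.1000·0.15 = 4.9850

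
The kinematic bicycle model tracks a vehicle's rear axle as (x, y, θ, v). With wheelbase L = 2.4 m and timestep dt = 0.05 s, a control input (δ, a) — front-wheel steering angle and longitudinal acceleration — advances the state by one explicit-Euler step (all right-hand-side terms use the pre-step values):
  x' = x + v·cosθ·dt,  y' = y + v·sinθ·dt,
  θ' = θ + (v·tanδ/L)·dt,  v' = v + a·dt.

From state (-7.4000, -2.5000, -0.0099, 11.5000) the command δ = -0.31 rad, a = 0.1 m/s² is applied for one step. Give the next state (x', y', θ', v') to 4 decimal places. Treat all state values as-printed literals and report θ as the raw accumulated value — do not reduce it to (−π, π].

(-6.8250, -2.5057, -0.0866, 11.5050)

x' = -7.4000 + 11.5000·cos(-0.0099)·0.05 = -6.8250
y' = -2.5000 + 11.5000·sin(-0.0099)·0.05 = -2.5057
θ' = -0.0099 + (11.5000/2.4)·tan(-0.31)·0.05 = -0.0866
v' = 11.5000 + 0.1000·0.05 = 11.5050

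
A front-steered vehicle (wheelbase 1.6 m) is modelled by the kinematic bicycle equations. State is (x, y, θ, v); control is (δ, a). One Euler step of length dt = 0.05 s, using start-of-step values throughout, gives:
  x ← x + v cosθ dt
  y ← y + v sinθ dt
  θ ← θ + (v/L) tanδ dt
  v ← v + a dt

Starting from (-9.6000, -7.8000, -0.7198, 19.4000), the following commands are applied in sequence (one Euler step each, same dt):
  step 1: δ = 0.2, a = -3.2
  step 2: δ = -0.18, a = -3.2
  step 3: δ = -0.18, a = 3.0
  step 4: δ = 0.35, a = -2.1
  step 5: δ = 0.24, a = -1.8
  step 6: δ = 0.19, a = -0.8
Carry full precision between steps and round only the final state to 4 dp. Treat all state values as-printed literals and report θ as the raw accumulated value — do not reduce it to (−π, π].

after step 1 (δ=0.2, a=-3.2): (-8.870621, -8.439457, -0.596907, 19.240000)
after step 2 (δ=-0.18, a=-3.2): (-8.074971, -8.980185, -0.706316, 19.080000)
after step 3 (δ=-0.18, a=3.0): (-7.349208, -9.599365, -0.814816, 19.230000)
after step 4 (δ=0.35, a=-2.1): (-6.689617, -10.298952, -0.595456, 19.125000)
after step 5 (δ=0.24, a=-1.8): (-5.897944, -10.835299, -0.449200, 19.035000)
after step 6 (δ=0.19, a=-0.8): (-5.040613, -11.248592, -0.334800, 18.995000)

(-5.0406, -11.2486, -0.3348, 18.9950)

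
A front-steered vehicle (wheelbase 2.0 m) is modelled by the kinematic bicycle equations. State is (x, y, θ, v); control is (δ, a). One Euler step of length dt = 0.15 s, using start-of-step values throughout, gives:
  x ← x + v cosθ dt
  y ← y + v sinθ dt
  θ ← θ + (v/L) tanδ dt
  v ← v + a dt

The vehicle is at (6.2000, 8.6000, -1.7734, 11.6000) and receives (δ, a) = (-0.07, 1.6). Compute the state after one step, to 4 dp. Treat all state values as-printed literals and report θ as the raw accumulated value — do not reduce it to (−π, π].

x' = 6.2000 + 11.6000·cos(-1.7734)·0.15 = 5.8499
y' = 8.6000 + 11.6000·sin(-1.7734)·0.15 = 6.8956
θ' = -1.7734 + (11.6000/2.0)·tan(-0.07)·0.15 = -1.8344
v' = 11.6000 + 1.6000·0.15 = 11.8400

(5.8499, 6.8956, -1.8344, 11.8400)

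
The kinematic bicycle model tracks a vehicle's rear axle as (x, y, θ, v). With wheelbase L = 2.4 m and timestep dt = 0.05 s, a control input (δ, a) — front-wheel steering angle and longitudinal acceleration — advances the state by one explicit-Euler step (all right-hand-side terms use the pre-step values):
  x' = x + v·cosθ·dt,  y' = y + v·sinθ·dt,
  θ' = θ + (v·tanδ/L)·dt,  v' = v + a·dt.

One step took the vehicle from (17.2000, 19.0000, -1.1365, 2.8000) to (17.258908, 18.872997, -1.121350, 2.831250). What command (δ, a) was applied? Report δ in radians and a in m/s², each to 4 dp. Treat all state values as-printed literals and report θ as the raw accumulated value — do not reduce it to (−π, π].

a = (v'−v)/dt = (0.031250)/0.05 = 0.6250
Δθ = θ'−θ = 0.015150;  (v·dt/L) = 2.8000·0.05/2.4 = 0.058333
tan δ = Δθ·L/(v·dt) = 0.259714  →  δ = 0.2541

δ = 0.2541, a = 0.6250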